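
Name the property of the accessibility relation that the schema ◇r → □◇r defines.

The Euclidean property

Suppose ◇r→□◇r is valid. Take Rxy, Rxz and set V(r)={y}. Then ◇r at x, so □◇r at x, so ◇r at z, so some w with Rzw has r; w=y, i.e. Rzy. By symmetry of the argument, Ryz.
Conversely, any frame satisfying ∀x ∀y ∀z (Rxy ∧ Rxz → Ryz) validates the schema.
So the correspondent is the Euclidean property.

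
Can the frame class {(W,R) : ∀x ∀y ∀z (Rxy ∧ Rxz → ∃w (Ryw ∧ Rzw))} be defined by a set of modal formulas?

This is a Sahlqvist condition; the .2 axiom ◇□p → □◇p defines it.

Yes, by ◇□p → □◇p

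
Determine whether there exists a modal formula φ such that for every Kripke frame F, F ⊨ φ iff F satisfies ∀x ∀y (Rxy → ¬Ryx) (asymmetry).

No — not modally definable

If a class were modally definable it would be closed under surjective bounded morphisms (Goldblatt–Thomason).
The 5-cycle (worlds s,t,u,v,w with s→t→u→v→w→s) is asymmetric. Mapping every world to a single reflexive point • is a surjective bounded morphism, and the reflexive point is not asymmetric (R•• but asymmetry requires ¬R••).
So no modal formula (or set of formulas) defines exactly the asymmetric frames.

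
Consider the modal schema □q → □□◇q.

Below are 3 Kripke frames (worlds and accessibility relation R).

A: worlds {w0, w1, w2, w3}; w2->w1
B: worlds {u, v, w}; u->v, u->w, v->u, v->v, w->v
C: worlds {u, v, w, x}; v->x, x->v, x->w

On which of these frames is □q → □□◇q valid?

A, B

The schema corresponds to a generalized confluence (Geach) condition: ∀x ∀z (xR²z → ∃w (xRw ∧ zRw)).
A: satisfies the condition.
B: satisfies the condition.
C: fails — vR²w but no t with vRt and wRt.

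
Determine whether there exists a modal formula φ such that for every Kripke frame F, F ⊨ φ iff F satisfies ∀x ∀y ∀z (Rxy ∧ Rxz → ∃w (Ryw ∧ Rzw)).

This is a Sahlqvist condition; the .2 axiom ◇□q → □◇q defines it.

Yes, by ◇□q → □◇q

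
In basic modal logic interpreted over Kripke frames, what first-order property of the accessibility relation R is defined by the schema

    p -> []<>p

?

Suppose p→□◇p is valid. Take Rxy and set V(p)={x}. Then p at x, so □◇p at x, so ◇p at y, so some z with Ryz has p; z=x, i.e. Ryx.

Symmetry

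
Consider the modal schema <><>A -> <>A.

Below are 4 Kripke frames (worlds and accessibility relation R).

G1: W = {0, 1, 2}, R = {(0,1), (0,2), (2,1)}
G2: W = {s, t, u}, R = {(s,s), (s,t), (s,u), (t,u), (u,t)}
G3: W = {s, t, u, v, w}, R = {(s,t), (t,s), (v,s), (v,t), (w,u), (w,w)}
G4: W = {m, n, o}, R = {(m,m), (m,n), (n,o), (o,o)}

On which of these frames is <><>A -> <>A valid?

G1

This is the axiom for transitivity; its first-order frame correspondent is forall x forall y forall z (Rxy & Ryz -> Rxz).
G1: holds.
G2: fails — Rut and Rtu but not Ruu.
G3: fails — Rts and Rst but not Rtt.
G4: fails — Rmn and Rno but not Rmo.
Valid on: G1.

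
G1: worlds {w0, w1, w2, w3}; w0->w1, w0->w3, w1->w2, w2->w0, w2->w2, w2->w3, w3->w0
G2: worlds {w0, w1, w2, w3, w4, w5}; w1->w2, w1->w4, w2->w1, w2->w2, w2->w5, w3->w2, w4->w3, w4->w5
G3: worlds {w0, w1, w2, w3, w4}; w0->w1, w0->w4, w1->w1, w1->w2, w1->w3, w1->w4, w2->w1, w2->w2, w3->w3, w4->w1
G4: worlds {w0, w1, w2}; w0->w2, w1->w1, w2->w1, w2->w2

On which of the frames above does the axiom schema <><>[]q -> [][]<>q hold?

This is the axiom for a generalized confluence (Geach) condition; its first-order frame correspondent is forall x forall y forall z ((x R^2 y & x R^2 z) -> exists w (yRw & zRw)).
G1: fails — w1R²w0, w1R²w3 but no w with w0Rw and w3Rw.
G2: fails — w1R²w1, w1R²w5 but no w with w1Rw and w5Rw.
G3: fails — w0R²w2, w0R²w3 but no w with w2Rw and w3Rw.
G4: ✓.

G4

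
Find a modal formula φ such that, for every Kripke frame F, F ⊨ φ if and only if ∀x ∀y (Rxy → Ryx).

ψ → □◇ψ

A defining formula is ψ → □◇ψ (the B axiom).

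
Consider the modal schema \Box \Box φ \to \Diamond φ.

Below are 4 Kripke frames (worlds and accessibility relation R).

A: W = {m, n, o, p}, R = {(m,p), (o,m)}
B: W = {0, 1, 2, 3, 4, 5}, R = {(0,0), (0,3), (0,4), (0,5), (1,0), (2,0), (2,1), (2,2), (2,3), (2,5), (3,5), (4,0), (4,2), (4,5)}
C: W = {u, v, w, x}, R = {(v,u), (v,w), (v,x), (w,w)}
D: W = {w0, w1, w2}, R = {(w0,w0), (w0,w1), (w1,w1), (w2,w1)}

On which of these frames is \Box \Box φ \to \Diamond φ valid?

D

This is the axiom for a generalized confluence (Geach) condition; its first-order frame correspondent is \forall x \exists w (x R^2 w \wedge xRw).
A: fails — at m but no w with mR²w and mRw.
B: fails — at 3 but no w with 3R²w and 3Rw.
C: fails — at u but no t with uR²t and uRt.
D: condition met.
Valid on: D.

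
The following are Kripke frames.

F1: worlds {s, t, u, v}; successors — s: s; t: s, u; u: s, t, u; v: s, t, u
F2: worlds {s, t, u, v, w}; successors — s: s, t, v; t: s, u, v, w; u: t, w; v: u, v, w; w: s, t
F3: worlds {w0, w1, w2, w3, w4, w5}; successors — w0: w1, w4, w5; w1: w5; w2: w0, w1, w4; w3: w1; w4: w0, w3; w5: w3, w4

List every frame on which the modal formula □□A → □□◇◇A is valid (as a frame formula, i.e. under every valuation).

The schema corresponds to a generalized confluence (Geach) condition: ∀x ∀z (xR²z → ∃w (xR²w ∧ zR²w)).
F1: ✓.
F2: ✓.
F3: fails — w1R²w3 but no w with w1R²w and w3R²w.

F1, F2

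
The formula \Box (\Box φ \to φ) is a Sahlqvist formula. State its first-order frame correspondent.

shift-reflexivity

Suppose □(□φ→φ) is valid. Take Rxy and set V(φ)={w : Ryw}. Then at y, □φ holds; since □(□φ→φ) at x, □φ→φ at y, so φ at y, i.e. Ryy.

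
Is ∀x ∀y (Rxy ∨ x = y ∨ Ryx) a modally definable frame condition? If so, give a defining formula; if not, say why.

Not definable by any modal formula

If a class were modally definable it would be closed under disjoint unions (Goldblatt–Thomason).
Take 2 disjoint single-world reflexive frames: each is trivially connected, but their disjoint union has 2 worlds with no edge between distinct components, so it is not connected.
So the class is not modally definable.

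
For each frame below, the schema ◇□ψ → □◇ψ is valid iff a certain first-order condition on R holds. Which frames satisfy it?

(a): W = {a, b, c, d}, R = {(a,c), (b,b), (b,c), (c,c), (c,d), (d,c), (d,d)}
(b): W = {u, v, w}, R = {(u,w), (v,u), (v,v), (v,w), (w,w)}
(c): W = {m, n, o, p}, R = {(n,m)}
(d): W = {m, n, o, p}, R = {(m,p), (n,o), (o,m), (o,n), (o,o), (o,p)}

(a), (b)

This is the axiom for convergence; its first-order frame correspondent is ∀x ∀y ∀z (Rxy ∧ Rxz → ∃w (Ryw ∧ Rzw)).
(a): satisfies the condition.
(b): satisfies the condition.
(c): fails — Rnm and Rnm but m and m have no common successor.
(d): fails — Rmp and Rmp but p and p have no common successor.
Valid on: (a), (b).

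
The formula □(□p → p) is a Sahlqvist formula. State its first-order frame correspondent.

Shift-reflexivity

Suppose □(□p→p) is valid. Take Rxy and set V(p)={w : Ryw}. Then at y, □p holds; since □(□p→p) at x, □p→p at y, so p at y, i.e. Ryy.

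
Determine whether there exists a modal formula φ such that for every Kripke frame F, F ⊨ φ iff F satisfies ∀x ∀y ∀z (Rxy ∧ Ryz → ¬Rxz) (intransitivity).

Not definable by any modal formula

Modal frame validity is preserved under surjective bounded morphisms.
The 3-cycle (worlds 0,1,2 with 0→1→2→0) is intransitive. Mapping every world to a single reflexive point • is a surjective bounded morphism; the reflexive point is not intransitive (R••∧R•• but R••).
So no modal formula (or set of formulas) defines exactly the intransitive frames.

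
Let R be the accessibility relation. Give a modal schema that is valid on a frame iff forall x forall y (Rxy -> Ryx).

ψ → □◇ψ

A defining formula is ψ → □◇ψ (the B axiom).
Suppose ψ→□◇ψ is valid. Take Rxy and set V(ψ)={x}. Then ψ at x, so □◇ψ at x, so ◇ψ at y, so some z with Ryz has ψ; z=x, i.e. Ryx.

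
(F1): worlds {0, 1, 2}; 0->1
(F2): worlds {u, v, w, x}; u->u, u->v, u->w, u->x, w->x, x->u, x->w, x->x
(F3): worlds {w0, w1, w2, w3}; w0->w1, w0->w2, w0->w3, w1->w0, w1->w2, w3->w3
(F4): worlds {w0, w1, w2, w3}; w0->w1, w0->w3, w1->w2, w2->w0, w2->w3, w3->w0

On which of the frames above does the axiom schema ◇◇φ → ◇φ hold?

This is the axiom for transitivity; its first-order frame correspondent is ∀x ∀y ∀z (Rxy ∧ Ryz → Rxz).
(F1): condition met.
(F2): fails — Rwx and Rxw but not Rww.
(F3): fails — Rw1w0 and Rw0w1 but not Rw1w1.
(F4): fails — Rw1w2 and Rw2w0 but not Rw1w0.

(F1)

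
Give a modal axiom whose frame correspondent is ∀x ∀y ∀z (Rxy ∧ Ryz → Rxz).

A defining formula is □ψ → □□ψ (the 4 axiom).

□ψ → □□ψ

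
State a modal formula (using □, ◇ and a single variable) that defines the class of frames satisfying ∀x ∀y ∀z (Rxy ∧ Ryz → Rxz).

□r → □□r

This is transitivity; the standard corresponding axiom is 4: □r → □□r.
Suppose □r→□□r is valid. Take Rxy, Ryz and set V(r)={w : Rxw}. Then □r at x, so □□r at x, so □r at y, so r at z, i.e. Rxz.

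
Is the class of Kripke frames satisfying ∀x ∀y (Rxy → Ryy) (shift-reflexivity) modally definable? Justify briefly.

This is a Sahlqvist condition; the T□ axiom □(□q → q) defines it.
Suppose □(□q→q) is valid. Take Rxy and set V(q)={w : Ryw}. Then at y, □q holds; since □(□q→q) at x, □q→q at y, so q at y, i.e. Ryy.

Definable; □(□q → q) defines it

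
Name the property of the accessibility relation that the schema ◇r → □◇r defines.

Suppose ◇r→□◇r is valid. Take Rxy, Rxz and set V(r)={y}. Then ◇r at x, so □◇r at x, so ◇r at z, so some w with Rzw has r; w=y, i.e. Rzy. By symmetry of the argument, Ryz.
Conversely, any frame satisfying ∀x ∀y ∀z (Rxy ∧ Rxz → Ryz) validates the schema.
Frame condition: ∀x ∀y ∀z (Rxy ∧ Rxz → Ryz).

the Euclidean property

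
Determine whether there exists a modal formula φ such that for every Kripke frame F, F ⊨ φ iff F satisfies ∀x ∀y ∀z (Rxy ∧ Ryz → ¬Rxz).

No — not modally definable

Any modally definable frame class is closed under surjective bounded morphisms.
The 3-cycle (worlds 0,1,2 with 0→1→2→0) is intransitive. Mapping every world to a single reflexive point • is a surjective bounded morphism; the reflexive point is not intransitive (R••∧R•• but R••).
Hence intransitivity is not modally definable.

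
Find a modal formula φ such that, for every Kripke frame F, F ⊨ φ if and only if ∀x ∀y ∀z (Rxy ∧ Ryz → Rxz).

□s → □□s

This is transitivity; the standard corresponding axiom is 4: □s → □□s.
Suppose □s→□□s is valid. Take Rxy, Ryz and set V(s)={w : Rxw}. Then □s at x, so □□s at x, so □s at y, so s at z, i.e. Rxz.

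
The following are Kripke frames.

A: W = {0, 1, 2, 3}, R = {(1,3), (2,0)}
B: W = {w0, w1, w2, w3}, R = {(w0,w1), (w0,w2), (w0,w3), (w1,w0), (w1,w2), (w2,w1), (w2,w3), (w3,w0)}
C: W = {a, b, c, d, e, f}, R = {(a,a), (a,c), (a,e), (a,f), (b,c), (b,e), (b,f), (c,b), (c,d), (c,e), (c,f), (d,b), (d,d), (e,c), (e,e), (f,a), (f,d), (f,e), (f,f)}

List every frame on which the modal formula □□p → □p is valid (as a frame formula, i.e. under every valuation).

C

Frame correspondent (Sahlqvist): ∀x ∀y (Rxy → ∃z (Rxz ∧ Rzy)) — i.e. density.
A: fails — R20 but no z with R2z and Rz0.
B: fails — Rw1w0 but no z with Rw1z and Rzw0.
C: condition met.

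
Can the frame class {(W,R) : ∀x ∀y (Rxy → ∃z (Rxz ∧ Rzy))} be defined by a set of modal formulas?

This is a Sahlqvist condition; the C4 axiom □□r → □r defines it.
Suppose □□r→□r is valid. Take Rxy and set V(r)={w : xR²w}. Then □□r at x, so □r at x, so r at y, i.e. ∃z(Rxz∧Rzy).

Definable; □□r → □r defines it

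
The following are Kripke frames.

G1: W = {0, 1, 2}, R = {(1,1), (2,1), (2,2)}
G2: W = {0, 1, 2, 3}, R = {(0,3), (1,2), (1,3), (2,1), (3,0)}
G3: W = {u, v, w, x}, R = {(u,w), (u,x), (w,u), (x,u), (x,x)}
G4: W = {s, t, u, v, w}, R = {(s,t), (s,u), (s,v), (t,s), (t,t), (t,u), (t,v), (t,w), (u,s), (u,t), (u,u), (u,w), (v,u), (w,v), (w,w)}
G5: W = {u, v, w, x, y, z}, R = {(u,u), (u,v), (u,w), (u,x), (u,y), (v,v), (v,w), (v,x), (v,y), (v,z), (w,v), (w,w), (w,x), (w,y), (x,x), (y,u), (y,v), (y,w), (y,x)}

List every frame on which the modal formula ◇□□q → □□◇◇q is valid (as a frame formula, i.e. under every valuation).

G1, G3, G4

The schema corresponds to a generalized confluence (Geach) condition: ∀x ∀y ∀z ((xRy ∧ xR²z) → ∃w (yR²w ∧ zR²w)).
G1: condition met.
G2: fails — 0R3, 0R²0 but no w with 3R²w and 0R²w.
G3: condition met.
G4: condition met.
G5: fails — uRu, uR²z but no t with uR²t and zR²t.
Valid on: G1, G3, G4.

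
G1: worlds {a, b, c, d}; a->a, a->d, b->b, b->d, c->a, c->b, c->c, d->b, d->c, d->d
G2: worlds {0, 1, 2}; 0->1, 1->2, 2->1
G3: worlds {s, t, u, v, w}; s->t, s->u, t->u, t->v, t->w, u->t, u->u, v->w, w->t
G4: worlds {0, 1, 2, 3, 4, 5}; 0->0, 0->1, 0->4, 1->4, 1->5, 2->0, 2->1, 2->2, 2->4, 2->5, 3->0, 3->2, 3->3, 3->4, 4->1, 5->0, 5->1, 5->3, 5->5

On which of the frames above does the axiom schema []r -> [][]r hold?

The schema corresponds to transitivity: forall x forall y forall z (Rxy & Ryz -> Rxz).
G1: fails — Rdc and Rca but not Rda.
G2: fails — R12 and R21 but not R11.
G3: fails — Rwt and Rtv but not Rwv.
G4: fails — R34 and R41 but not R31.
Valid on no frame.

none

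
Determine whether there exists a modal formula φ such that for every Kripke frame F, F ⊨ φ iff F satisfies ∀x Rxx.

The condition is reflexivity. A defining modal formula is □r → r.
Suppose □r→r is valid. At any x set V(r)={w : Rxw}. Then □r holds at x, so r holds at x, i.e. Rxx.

Yes, by □r → r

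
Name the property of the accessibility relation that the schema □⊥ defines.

□⊥ is valid iff no world has any successor (otherwise □⊥ fails at any world with one).

emptiness of R: ∀x ∀y ¬Rxy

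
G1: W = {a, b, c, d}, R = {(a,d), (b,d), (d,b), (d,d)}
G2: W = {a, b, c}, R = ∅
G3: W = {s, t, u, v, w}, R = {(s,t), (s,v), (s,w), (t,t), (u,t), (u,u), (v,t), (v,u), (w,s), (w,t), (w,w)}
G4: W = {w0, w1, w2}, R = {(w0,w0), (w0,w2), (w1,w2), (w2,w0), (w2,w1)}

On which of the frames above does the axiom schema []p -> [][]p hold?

G2

The schema corresponds to transitivity: forall x forall y forall z (Rxy & Ryz -> Rxz).
G1: fails — Rad and Rdb but not Rab.
G2: satisfies the condition.
G3: fails — Rsv and Rvu but not Rsu.
G4: fails — Rw1w2 and Rw2w1 but not Rw1w1.
Valid on: G2.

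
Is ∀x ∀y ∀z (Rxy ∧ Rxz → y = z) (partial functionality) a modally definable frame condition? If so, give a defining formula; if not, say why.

Yes, by ◇p → □p

Yes: it is partial functionality, defined by the CD schema ◇p → □p.
Suppose ◇p→□p is valid. Take Rxy, Rxz and set V(p)={y}. Then ◇p at x, so □p at x, so p at z, i.e. z=y.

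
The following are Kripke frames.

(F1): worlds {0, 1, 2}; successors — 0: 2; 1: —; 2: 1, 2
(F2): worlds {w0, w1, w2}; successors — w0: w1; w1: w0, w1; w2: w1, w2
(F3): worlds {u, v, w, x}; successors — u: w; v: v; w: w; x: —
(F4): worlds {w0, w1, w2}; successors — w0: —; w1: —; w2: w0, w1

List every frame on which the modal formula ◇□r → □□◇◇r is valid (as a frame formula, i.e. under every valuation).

This is the axiom for a generalized confluence (Geach) condition; its first-order frame correspondent is ∀x ∀y ∀z ((xRy ∧ xR²z) → ∃w (yRw ∧ zR²w)).
(F1): fails — 0R2, 0R²1 but no w with 2Rw and 1R²w.
(F2): ✓.
(F3): ✓.
(F4): ✓.
Valid on: (F2), (F3), (F4).

(F2), (F3), (F4)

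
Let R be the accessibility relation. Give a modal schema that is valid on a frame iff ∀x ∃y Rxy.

□p → ◇p

This is seriality; the standard corresponding axiom is D: □p → ◇p.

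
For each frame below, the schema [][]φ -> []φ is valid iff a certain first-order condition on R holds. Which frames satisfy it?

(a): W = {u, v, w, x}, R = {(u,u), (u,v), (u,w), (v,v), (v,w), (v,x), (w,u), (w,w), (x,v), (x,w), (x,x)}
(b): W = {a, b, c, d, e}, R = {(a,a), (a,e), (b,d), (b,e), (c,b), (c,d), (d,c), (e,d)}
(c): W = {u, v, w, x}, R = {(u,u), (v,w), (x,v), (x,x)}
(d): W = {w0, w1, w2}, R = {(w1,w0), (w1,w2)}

(a)

This is the axiom for density; its first-order frame correspondent is forall x forall y (Rxy -> exists z (Rxz & Rzy)).
(a): holds.
(b): fails — Rdc but no z with Rdz and Rzc.
(c): fails — Rvw but no z with Rvz and Rzw.
(d): fails — Rw1w2 but no z with Rw1z and Rzw2.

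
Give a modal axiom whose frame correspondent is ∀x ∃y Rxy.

□s → ◇s

The condition is seriality. The D schema □s → ◇s defines it.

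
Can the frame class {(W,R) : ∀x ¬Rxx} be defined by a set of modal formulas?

If a class were modally definable it would be closed under surjective bounded morphisms (Goldblatt–Thomason).
The 2-cycle (worlds s,t with s→t→s) is irreflexive, and the map sending every world to a single reflexive point • is a surjective bounded morphism (forth: every edge maps to (•,•); back: every world has a successor). So any modal formula valid on the 2-cycle is also valid on the reflexive point, which is not irreflexive.
Hence irreflexivity is not modally definable.

No — not modally definable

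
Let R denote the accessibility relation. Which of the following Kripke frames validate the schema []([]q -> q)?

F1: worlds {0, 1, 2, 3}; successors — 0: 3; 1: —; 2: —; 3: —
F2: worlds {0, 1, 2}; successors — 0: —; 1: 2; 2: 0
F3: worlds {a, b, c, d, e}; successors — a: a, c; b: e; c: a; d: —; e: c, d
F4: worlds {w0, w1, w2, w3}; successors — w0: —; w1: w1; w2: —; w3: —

F4

This is the axiom for shift-reflexivity; its first-order frame correspondent is forall x forall y (Rxy -> Ryy).
F1: fails — R03 but not R33.
F2: fails — R12 but not R22.
F3: fails — Rec but not Rcc.
F4: ✓.
Valid on: F4.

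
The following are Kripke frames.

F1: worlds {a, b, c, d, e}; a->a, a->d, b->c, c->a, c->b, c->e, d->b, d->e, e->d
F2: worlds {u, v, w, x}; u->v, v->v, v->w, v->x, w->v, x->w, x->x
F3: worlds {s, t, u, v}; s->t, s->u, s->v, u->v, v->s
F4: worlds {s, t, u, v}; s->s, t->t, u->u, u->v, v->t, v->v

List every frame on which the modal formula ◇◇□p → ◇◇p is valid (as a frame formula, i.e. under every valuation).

Frame correspondent (Sahlqvist): ∀x ∀y (xR²y → ∃w (yRw ∧ xR²w)) — i.e. a generalized confluence (Geach) condition.
F1: fails — aR²b but no w with bRw and aR²w.
F2: condition met.
F3: fails — uR²s but no w with sRw and uR²w.
F4: condition met.

F2, F4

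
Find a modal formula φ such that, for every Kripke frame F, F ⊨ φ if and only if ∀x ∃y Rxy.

□q → ◇q

The condition is seriality. The D schema □q → ◇q defines it.
Suppose □q→◇q is valid. At any x set V(q)=W. Then □q at x, so ◇q at x, so x has a successor.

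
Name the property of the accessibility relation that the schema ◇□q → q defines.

This schema is equivalent to the B axiom q → □◇q.
It corresponds to symmetry: ∀x ∀y (Rxy → Ryx).

symmetry: ∀x ∀y (Rxy → Ryx)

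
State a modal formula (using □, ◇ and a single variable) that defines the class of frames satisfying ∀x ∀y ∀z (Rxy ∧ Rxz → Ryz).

The condition is the Euclidean property. The 5 schema ◇r → □◇r defines it.
Suppose ◇r→□◇r is valid. Take Rxy, Rxz and set V(r)={y}. Then ◇r at x, so □◇r at x, so ◇r at z, so some w with Rzw has r; w=y, i.e. Rzy. By symmetry of the argument, Ryz.

◇r → □◇r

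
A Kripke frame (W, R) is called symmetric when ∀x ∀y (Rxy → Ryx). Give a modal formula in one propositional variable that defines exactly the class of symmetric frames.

This is symmetry; the standard corresponding axiom is B: s → □◇s.

s → □◇s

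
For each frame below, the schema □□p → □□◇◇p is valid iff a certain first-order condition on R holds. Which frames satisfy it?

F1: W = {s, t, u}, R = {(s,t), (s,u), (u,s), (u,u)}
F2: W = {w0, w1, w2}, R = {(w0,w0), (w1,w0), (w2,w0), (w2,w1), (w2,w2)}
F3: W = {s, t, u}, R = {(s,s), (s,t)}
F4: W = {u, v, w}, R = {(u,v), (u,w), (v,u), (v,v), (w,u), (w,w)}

F2, F4

This is the axiom for a generalized confluence (Geach) condition; its first-order frame correspondent is ∀x ∀z (xR²z → ∃w (xR²w ∧ zR²w)).
F1: fails — uR²t but no w with uR²w and tR²w.
F2: satisfies the condition.
F3: fails — sR²t but no w with sR²w and tR²w.
F4: satisfies the condition.
Valid on: F2, F4.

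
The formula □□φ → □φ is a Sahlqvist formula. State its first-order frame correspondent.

density: ∀x ∀y (Rxy → ∃z (Rxz ∧ Rzy))

Suppose □□φ→□φ is valid. Take Rxy and set V(φ)={w : xR²w}. Then □□φ at x, so □φ at x, so φ at y, i.e. ∃z(Rxz∧Rzy).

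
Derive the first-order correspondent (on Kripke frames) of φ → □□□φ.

This is a Sahlqvist (Geach-type) schema ◇^0□^0φ → □^3◇^0φ.
First-order correspondent: ∀x ∀z (xR³z → ∃w (x = w ∧ z = w)).

∀x ∀z (xR³z → ∃w (x = w ∧ z = w))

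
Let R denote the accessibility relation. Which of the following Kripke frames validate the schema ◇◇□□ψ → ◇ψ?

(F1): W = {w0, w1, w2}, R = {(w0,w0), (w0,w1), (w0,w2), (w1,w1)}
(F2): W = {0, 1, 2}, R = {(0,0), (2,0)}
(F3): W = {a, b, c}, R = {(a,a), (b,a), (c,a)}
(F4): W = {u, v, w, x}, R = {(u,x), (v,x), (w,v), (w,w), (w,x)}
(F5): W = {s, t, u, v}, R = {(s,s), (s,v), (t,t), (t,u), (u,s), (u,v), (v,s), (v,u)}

(F2), (F3)

This is the axiom for a generalized confluence (Geach) condition; its first-order frame correspondent is ∀x ∀y (xR²y → ∃w (yR²w ∧ xRw)).
(F1): fails — w0R²w2 but no w with w2R²w and w0Rw.
(F2): satisfies the condition.
(F3): satisfies the condition.
(F4): fails — wR²v but no t with vR²t and wRt.
(F5): fails — tR²v but no w with vR²w and tRw.
Valid on: (F2), (F3).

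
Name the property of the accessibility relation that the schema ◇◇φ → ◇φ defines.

transitivity

This is frame-equivalent to □φ → □□φ (substitute ¬φ for φ and contrapose).
Suppose □φ→□□φ is valid. Take Rxy, Ryz and set V(φ)={w : Rxw}. Then □φ at x, so □□φ at x, so □φ at y, so φ at z, i.e. Rxz.
The converse is a direct semantic check.
Frame condition: ∀x ∀y ∀z (Rxy ∧ Ryz → Rxz).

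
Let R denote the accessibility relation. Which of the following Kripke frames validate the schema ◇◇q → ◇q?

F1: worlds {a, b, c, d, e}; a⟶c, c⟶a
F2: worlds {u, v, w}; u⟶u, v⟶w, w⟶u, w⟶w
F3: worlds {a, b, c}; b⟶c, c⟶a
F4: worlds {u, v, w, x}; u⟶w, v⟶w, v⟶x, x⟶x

This is the axiom for transitivity; its first-order frame correspondent is ∀x ∀y ∀z (Rxy ∧ Ryz → Rxz).
F1: fails — Rac and Rca but not Raa.
F2: fails — Rvw and Rwu but not Rvu.
F3: fails — Rbc and Rca but not Rba.
F4: ✓.

F4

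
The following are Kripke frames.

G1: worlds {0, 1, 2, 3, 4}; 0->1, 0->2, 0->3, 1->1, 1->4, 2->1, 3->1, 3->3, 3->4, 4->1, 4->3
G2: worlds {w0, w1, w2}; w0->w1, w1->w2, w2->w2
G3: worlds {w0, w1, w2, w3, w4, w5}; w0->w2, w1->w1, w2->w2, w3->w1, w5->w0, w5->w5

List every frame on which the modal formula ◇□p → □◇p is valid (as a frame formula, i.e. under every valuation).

G1, G2

Frame correspondent (Sahlqvist): ∀x ∀y ∀z (Rxy ∧ Rxz → ∃w (Ryw ∧ Rzw)) — i.e. convergence.
G1: condition met.
G2: condition met.
G3: fails — Rw5w5 and Rw5w0 but w5 and w0 have no common successor.
Valid on: G1, G2.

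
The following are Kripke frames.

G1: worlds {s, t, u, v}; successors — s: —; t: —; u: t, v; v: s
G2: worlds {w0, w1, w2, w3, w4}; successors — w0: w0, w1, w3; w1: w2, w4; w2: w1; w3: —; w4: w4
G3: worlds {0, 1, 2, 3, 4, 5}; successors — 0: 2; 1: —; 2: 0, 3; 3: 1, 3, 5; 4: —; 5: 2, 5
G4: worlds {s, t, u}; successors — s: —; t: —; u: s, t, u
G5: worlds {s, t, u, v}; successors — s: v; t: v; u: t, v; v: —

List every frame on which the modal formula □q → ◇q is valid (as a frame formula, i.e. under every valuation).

none

Frame correspondent (Sahlqvist): ∀x ∃y Rxy — i.e. seriality.
G1: fails — world s has no successor.
G2: fails — world w3 has no successor.
G3: fails — world 1 has no successor.
G4: fails — world s has no successor.
G5: fails — world v has no successor.
Valid on no frame.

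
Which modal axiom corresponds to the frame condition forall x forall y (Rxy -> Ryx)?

s → □◇s

This is symmetry; the standard corresponding axiom is B: s → □◇s.
Suppose s→□◇s is valid. Take Rxy and set V(s)={x}. Then s at x, so □◇s at x, so ◇s at y, so some z with Ryz has s; z=x, i.e. Ryx.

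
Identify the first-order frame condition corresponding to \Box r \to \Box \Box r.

Suppose □r→□□r is valid. Take Rxy, Ryz and set V(r)={w : Rxw}. Then □r at x, so □□r at x, so □r at y, so r at z, i.e. Rxz.
Conversely, on a frame with transitivity the schema holds at every world under every valuation.
So the correspondent is transitivity.

Transitivity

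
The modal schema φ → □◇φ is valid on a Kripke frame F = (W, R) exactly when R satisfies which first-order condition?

symmetry: ∀x ∀y (Rxy → Ryx)

Suppose φ→□◇φ is valid. Take Rxy and set V(φ)={x}. Then φ at x, so □◇φ at x, so ◇φ at y, so some z with Ryz has φ; z=x, i.e. Ryx.
Conversely, any frame satisfying ∀x ∀y (Rxy → Ryx) validates the schema.
So the correspondent is symmetry.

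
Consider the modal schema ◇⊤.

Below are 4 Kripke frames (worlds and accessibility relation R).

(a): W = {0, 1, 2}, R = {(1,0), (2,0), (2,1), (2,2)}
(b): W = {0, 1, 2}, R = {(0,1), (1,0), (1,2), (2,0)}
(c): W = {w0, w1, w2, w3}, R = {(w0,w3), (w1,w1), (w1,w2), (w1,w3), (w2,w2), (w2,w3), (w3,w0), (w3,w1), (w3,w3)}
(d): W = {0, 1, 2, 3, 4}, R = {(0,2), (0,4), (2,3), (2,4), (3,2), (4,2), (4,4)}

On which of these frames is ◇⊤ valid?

(b), (c)

The schema corresponds to seriality: ∀x ∃y Rxy.
(a): fails — world 0 has no successor.
(b): condition met.
(c): condition met.
(d): fails — world 1 has no successor.
Valid on: (b), (c).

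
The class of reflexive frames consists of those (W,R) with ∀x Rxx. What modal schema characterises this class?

The condition is reflexivity. The T schema □p → p defines it.
Suppose □p→p is valid. At any x set V(p)={w : Rxw}. Then □p holds at x, so p holds at x, i.e. Rxx.

□p → p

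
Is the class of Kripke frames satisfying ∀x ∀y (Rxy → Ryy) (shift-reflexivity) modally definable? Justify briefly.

The condition is shift-reflexivity. A defining modal formula is □(□p → p).

Definable; □(□p → p) defines it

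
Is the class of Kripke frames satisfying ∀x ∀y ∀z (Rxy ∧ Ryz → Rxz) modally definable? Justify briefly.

This is a Sahlqvist condition; the 4 axiom □r → □□r defines it.

Yes — defined by □r → □□r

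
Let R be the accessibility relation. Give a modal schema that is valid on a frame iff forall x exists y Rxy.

□r → ◇r

A defining formula is □r → ◇r (the D axiom).
Suppose □r→◇r is valid. At any x set V(r)=W. Then □r at x, so ◇r at x, so x has a successor.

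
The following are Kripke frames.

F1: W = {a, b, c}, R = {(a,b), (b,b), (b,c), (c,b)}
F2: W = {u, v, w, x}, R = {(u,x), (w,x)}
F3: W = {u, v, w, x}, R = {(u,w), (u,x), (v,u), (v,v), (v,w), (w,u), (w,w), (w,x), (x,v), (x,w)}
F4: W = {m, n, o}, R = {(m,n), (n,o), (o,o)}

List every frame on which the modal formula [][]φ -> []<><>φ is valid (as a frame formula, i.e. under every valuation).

Frame correspondent (Sahlqvist): forall x forall z (xRz -> exists w (x R^2 w & z R^2 w)) — i.e. a generalized confluence (Geach) condition.
F1: satisfies the condition.
F2: fails — uRx but no t with uR²t and xR²t.
F3: satisfies the condition.
F4: satisfies the condition.

F1, F3, F4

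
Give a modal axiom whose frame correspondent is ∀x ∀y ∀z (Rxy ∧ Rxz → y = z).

◇ψ → □ψ

The condition is partial functionality. The CD schema ◇ψ → □ψ defines it.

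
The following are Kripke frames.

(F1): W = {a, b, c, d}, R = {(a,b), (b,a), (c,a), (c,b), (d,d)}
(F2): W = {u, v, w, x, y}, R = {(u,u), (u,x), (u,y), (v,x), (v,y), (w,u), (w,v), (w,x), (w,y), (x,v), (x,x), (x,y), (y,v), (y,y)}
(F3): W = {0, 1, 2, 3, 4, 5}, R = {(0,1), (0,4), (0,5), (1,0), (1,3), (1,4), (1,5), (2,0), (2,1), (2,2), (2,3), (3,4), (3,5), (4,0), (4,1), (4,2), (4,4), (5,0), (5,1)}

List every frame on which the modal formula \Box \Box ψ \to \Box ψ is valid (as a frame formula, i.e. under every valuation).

(F2)

This is the axiom for density; its first-order frame correspondent is \forall x \forall y (Rxy \to \exists z (Rxz \wedge Rzy)).
(F1): fails — Rab but no z with Raz and Rzb.
(F2): condition met.
(F3): fails — R13 but no z with R1z and Rz3.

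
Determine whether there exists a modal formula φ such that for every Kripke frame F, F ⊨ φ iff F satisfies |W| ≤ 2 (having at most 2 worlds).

Modal frame validity is preserved under disjoint unions.
Any modal formula valid on each of 3 disjoint one-world frames is valid on their disjoint union (validity is preserved under disjoint unions). Each one-world frame has |W|=1≤2, but the union has |W|=3.
Hence having at most 2 worlds is not modally definable.

Not modally definable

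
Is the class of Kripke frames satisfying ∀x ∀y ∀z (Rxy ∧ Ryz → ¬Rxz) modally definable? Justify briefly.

Modal frame validity is preserved under surjective bounded morphisms.
The 3-cycle (worlds a,b,c with a→b→c→a) is intransitive. Mapping every world to a single reflexive point • is a surjective bounded morphism; the reflexive point is not intransitive (R••∧R•• but R••).
So no modal formula (or set of formulas) defines exactly the intransitive frames.

No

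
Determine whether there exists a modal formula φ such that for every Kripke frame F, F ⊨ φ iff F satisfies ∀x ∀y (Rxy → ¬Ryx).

No — not modally definable

If a class were modally definable it would be closed under surjective bounded morphisms (Goldblatt–Thomason).
The 4-cycle (worlds w0,w1,w2,w3 with w0→w1→w2→w3→w0) is asymmetric. Mapping every world to a single reflexive point • is a surjective bounded morphism, and the reflexive point is not asymmetric (R•• but asymmetry requires ¬R••).
Hence asymmetry is not modally definable.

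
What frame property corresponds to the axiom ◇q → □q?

Partial functionality

This is the CD axiom.
It corresponds to partial functionality: ∀x ∀y ∀z (Rxy ∧ Rxz → y = z).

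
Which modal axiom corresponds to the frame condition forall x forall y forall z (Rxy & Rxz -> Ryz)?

◇p → □◇p

A defining formula is ◇p → □◇p (the 5 axiom).
Suppose ◇p→□◇p is valid. Take Rxy, Rxz and set V(p)={y}. Then ◇p at x, so □◇p at x, so ◇p at z, so some w with Rzw has p; w=y, i.e. Rzy. By symmetry of the argument, Ryz.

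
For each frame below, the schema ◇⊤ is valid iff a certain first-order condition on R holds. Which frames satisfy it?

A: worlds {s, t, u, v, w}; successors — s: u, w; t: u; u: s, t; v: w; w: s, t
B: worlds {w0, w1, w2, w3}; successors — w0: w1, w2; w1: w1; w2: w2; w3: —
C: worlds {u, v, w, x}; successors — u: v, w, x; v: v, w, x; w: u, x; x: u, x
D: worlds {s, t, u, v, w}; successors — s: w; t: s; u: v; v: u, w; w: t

A, C, D

Frame correspondent (Sahlqvist): ∀x ∃y Rxy — i.e. seriality.
A: satisfies the condition.
B: fails — world w3 has no successor.
C: satisfies the condition.
D: satisfies the condition.
Valid on: A, C, D.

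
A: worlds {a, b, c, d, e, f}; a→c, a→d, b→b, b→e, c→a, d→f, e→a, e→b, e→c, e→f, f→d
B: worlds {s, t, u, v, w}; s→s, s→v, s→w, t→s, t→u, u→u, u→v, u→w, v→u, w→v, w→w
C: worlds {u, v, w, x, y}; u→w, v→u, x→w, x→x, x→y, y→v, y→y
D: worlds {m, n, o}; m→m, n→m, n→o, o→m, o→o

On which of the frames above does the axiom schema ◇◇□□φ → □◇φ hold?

Frame correspondent (Sahlqvist): ∀x ∀y ∀z ((xR²y ∧ xRz) → ∃w (yR²w ∧ zRw)) — i.e. a generalized confluence (Geach) condition.
A: fails — aR²f, aRc but no w with fR²w and cRw.
B: holds.
C: fails — vR²w, vRu but no t with wR²t and uRt.
D: holds.
Valid on: B, D.

B, D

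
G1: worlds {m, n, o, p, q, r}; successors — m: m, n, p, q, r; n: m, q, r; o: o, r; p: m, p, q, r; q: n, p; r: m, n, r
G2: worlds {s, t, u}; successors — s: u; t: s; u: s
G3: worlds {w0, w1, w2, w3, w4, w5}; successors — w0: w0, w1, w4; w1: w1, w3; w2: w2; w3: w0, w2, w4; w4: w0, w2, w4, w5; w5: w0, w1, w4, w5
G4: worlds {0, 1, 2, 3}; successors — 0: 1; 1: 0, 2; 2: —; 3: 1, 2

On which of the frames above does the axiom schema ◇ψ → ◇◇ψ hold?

G3

The schema corresponds to a generalized confluence (Geach) condition: ∀x ∀y (xRy → ∃w (y = w ∧ xR²w)).
G1: fails — qRn but no w with n=w and qR²w.
G2: fails — sRu but no w with u=w and sR²w.
G3: condition met.
G4: fails — 0R1 but no w with 1=w and 0R²w.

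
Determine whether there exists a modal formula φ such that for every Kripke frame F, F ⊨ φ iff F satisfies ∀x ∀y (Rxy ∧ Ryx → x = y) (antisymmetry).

If a class were modally definable it would be closed under surjective bounded morphisms (Goldblatt–Thomason).
The 4-cycle (worlds 0,1,2,3 with 0→1→2→3→0) is antisymmetric. Sending even-indexed worlds to • and odd-indexed worlds to ∘ is a surjective bounded morphism onto the two-world frame with •↔∘, which is not antisymmetric.
So the class is not modally definable.

Not modally definable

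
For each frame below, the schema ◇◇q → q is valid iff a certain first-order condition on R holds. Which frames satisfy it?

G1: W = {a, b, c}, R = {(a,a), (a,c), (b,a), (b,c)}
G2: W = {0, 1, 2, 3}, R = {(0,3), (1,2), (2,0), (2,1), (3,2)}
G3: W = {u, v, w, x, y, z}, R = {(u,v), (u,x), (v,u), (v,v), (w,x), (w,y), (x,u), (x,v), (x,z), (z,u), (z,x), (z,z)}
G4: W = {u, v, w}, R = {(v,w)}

G4

This is the axiom for a generalized confluence (Geach) condition; its first-order frame correspondent is ∀x ∀y (xR²y → ∃w (y = w ∧ x = w)).
G1: fails — aR²c but c ≠ a.
G2: fails — 0R²2 but 2 ≠ 0.
G3: fails — uR²v but v ≠ u.
G4: ✓.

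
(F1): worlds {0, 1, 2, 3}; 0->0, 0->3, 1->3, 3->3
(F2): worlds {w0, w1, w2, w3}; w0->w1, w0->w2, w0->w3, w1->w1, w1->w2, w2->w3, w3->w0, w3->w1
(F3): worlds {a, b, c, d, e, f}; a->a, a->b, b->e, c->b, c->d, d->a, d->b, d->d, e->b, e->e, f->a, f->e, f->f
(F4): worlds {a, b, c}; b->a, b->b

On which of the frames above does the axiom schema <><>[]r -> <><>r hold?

Frame correspondent (Sahlqvist): forall x forall y (x R^2 y -> exists w (yRw & x R^2 w)) — i.e. a generalized confluence (Geach) condition.
(F1): ✓.
(F2): ✓.
(F3): ✓.
(F4): fails — bR²a but no w with aRw and bR²w.

(F1), (F2), (F3)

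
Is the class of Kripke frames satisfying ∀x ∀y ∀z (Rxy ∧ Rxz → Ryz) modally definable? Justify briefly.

Yes, by ◇r → □◇r

This is a Sahlqvist condition; the 5 axiom ◇r → □◇r defines it.
Suppose ◇r→□◇r is valid. Take Rxy, Rxz and set V(r)={y}. Then ◇r at x, so □◇r at x, so ◇r at z, so some w with Rzw has r; w=y, i.e. Rzy. By symmetry of the argument, Ryz.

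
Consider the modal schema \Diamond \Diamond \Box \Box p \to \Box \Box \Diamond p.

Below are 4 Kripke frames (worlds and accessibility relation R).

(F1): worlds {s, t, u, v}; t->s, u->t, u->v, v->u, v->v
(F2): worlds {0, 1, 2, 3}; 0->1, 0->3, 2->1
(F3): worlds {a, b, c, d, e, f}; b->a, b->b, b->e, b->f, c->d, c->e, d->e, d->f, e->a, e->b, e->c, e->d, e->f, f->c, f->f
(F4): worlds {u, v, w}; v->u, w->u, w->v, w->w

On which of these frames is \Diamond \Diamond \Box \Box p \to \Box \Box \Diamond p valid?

(F2)

Frame correspondent (Sahlqvist): \forall x \forall y \forall z ((x R^2 y \wedge x R^2 z) \to \exists w (y R^2 w \wedge zRw)) — i.e. a generalized confluence (Geach) condition.
(F1): fails — uR²s, uR²s but no w with sR²w and sRw.
(F2): holds.
(F3): fails — bR²a, bR²a but no w with aR²w and aRw.
(F4): fails — wR²u, wR²u but no t with uR²t and uRt.
Valid on: (F2).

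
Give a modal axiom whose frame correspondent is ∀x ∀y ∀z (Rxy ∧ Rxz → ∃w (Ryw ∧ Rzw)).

This is convergence; the standard corresponding axiom is .2: ◇□ψ → □◇ψ.
Suppose ◇□ψ→□◇ψ is valid. Take Rxy, Rxz and set V(ψ)={w : Ryw}. Then □ψ at y so ◇□ψ at x, so □◇ψ at x, so ◇ψ at z, giving w with Rzw and Ryw.

◇□ψ → □◇ψ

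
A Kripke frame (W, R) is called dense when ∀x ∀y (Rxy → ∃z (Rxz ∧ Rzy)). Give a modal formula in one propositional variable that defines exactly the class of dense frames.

This is density; the standard corresponding axiom is C4: □□s → □s.
Suppose □□s→□s is valid. Take Rxy and set V(s)={w : xR²w}. Then □□s at x, so □s at x, so s at y, i.e. ∃z(Rxz∧Rzy).

□□s → □s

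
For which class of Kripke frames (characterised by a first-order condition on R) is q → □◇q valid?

Symmetry

Suppose q→□◇q is valid. Take Rxy and set V(q)={x}. Then q at x, so □◇q at x, so ◇q at y, so some z with Ryz has q; z=x, i.e. Ryx.
Conversely, any frame satisfying ∀x ∀y (Rxy → Ryx) validates the schema.
Frame condition: ∀x ∀y (Rxy → Ryx).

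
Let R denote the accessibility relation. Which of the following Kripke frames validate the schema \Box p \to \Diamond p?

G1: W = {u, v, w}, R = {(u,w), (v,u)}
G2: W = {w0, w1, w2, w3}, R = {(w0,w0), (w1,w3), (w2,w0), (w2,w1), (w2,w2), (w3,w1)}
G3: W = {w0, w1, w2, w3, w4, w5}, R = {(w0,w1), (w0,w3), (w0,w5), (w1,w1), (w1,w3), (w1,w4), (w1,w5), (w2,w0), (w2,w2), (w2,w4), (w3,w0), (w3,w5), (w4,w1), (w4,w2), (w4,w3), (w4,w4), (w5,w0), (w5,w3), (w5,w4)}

Frame correspondent (Sahlqvist): \forall x \exists y Rxy — i.e. seriality.
G1: fails — world w has no successor.
G2: holds.
G3: holds.

G2, G3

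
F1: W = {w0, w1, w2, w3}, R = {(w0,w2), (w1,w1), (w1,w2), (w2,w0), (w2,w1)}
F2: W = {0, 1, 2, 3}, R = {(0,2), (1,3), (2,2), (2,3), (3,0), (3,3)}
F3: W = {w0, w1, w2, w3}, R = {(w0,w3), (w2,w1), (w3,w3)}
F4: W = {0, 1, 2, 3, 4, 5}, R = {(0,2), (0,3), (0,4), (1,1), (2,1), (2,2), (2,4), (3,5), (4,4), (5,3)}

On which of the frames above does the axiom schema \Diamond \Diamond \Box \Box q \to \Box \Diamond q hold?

Frame correspondent (Sahlqvist): \forall x \forall y \forall z ((x R^2 y \wedge xRz) \to \exists w (y R^2 w \wedge zRw)) — i.e. a generalized confluence (Geach) condition.
F1: holds.
F2: holds.
F3: holds.
F4: fails — 0R²1, 0R3 but no w with 1R²w and 3Rw.

F1, F2, F3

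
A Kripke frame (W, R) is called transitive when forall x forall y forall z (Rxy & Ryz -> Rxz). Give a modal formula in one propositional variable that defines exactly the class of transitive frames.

□s → □□s

A defining formula is □s → □□s (the 4 axiom).
Suppose □s→□□s is valid. Take Rxy, Ryz and set V(s)={w : Rxw}. Then □s at x, so □□s at x, so □s at y, so s at z, i.e. Rxz.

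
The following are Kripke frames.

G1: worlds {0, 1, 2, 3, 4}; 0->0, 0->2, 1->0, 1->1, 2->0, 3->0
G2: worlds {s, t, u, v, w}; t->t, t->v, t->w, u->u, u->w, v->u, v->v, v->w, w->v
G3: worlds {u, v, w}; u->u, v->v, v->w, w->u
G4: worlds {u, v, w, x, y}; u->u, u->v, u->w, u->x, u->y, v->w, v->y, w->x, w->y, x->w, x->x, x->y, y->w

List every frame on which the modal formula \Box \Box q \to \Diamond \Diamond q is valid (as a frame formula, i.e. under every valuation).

G3, G4

This is the axiom for a generalized confluence (Geach) condition; its first-order frame correspondent is \forall x \exists w (x R^2 w \wedge x R^2 w).
G1: fails — at 4 but no w with 4R²w and 4R²w.
G2: fails — at s but no w* with sR²w* and sR²w*.
G3: holds.
G4: holds.
Valid on: G3, G4.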